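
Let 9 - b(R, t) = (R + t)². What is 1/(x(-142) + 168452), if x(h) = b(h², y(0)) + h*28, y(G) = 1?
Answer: -1/406462740 ≈ -2.4603e-9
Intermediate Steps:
b(R, t) = 9 - (R + t)²
x(h) = 9 - (1 + h²)² + 28*h (x(h) = (9 - (h² + 1)²) + h*28 = (9 - (1 + h²)²) + 28*h = 9 - (1 + h²)² + 28*h)
1/(x(-142) + 168452) = 1/((9 - (1 + (-142)²)² + 28*(-142)) + 168452) = 1/((9 - (1 + 20164)² - 3976) + 168452) = 1/((9 - 1*20165² - 3976) + 168452) = 1/((9 - 1*406627225 - 3976) + 168452) = 1/((9 - 406627225 - 3976) + 168452) = 1/(-406631192 + 168452) = 1/(-406462740) = -1/406462740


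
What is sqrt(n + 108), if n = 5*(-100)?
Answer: 14*I*sqrt(2) ≈ 19.799*I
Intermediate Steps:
n = -500
sqrt(n + 108) = sqrt(-500 + 108) = sqrt(-392) = 14*I*sqrt(2)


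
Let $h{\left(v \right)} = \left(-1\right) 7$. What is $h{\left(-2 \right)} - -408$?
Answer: $401$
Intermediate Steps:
$h{\left(v \right)} = -7$
$h{\left(-2 \right)} - -408 = -7 - -408 = -7 + 408 = 401$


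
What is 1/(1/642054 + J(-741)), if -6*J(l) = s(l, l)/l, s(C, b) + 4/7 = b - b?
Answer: -475762014/60407 ≈ -7875.9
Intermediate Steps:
s(C, b) = -4/7 (s(C, b) = -4/7 + (b - b) = -4/7 + 0 = -4/7)
J(l) = 2/(21*l) (J(l) = -(-2)/(21*l) = 2/(21*l))
1/(1/642054 + J(-741)) = 1/(1/642054 + (2/21)/(-741)) = 1/(1/642054 + (2/21)*(-1/741)) = 1/(1/642054 - 2/15561) = 1/(-60407/475762014) = -475762014/60407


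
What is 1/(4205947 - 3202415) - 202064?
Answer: -202777690047/1003532 ≈ -2.0206e+5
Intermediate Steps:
1/(4205947 - 3202415) - 202064 = 1/1003532 - 202064 = -202777690047/1003532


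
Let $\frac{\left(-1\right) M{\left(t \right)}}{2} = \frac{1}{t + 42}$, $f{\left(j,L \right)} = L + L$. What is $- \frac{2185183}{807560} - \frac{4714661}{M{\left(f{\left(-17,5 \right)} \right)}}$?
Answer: $\frac{7614743106229}{62120} \approx 1.2258 \cdot 10^{8}$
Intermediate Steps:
$f{\left(j,L \right)} = 2 L$
$M{\left(t \right)} = - \frac{2}{42 + t}$ ($M{\left(t \right)} = - \frac{2}{t + 42} = - \frac{2}{42 + t}$)
$- \frac{2185183}{807560} - \frac{4714661}{M{\left(f{\left(-17,5 \right)} \right)}} = - \frac{2185183}{807560} - \frac{4714661}{\left(-2\right) \frac{1}{42 + 2 \cdot 5}} = \left(-2185183\right) \frac{1}{807560} - \frac{4714661}{\left(-2\right) \frac{1}{42 + 10}} = - \frac{168091}{62120} - \frac{4714661}{\left(-2\right) \frac{1}{52}} = - \frac{168091}{62120} - \frac{4714661}{- \frac{1}{26}} = - \frac{168091}{62120} - -122581186 = - \frac{168091}{62120} + 122581186 = \frac{7614743106229}{62120}$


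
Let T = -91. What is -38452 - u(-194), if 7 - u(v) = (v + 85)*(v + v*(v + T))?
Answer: -6043923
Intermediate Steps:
u(v) = 7 - (85 + v)*(v + v*(-91 + v)) (u(v) = 7 - (v + 85)*(v + v*(v - 91)) = 7 - (85 + v)*(v + v*(-91 + v)))
-38452 - u(-194) = -38452 - (7 - 1*(-194)³ + 5*(-194)² + 7650*(-194)) = -38452 - (7 - 1*(-7301384) + 5*37636 - 1484100) = -38452 - (7 + 7301384 + 188180 - 1484100) = -38452 - 1*6005471 = -38452 - 6005471 = -6043923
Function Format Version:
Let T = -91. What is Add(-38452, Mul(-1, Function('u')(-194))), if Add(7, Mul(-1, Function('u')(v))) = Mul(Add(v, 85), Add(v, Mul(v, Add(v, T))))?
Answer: -6043923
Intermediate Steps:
Function('u')(v) = Add(7, Mul(-1, Add(85, v), Add(v, Mul(v, Add(-91, v))))) (Function('u')(v) = Add(7, Mul(-1, Mul(Add(v, 85), Add(v, Mul(v, Add(v, -91)))))) = Add(7, Mul(-1, Mul(Add(85, v), Add(v, Mul(v, Add(-91, v)))))) = Add(7, Mul(-1, Add(85, v), Add(v, Mul(v, Add(-91, v))))))
Add(-38452, Mul(-1, Function('u')(-194))) = Add(-38452, Mul(-1, Add(7, Mul(-1, Pow(-194, 3)), Mul(5, Pow(-194, 2)), Mul(7650, -194)))) = Add(-38452, Mul(-1, Add(7, Mul(-1, -7301384), Mul(5, 37636), -1484100))) = Add(-38452, Mul(-1, Add(7, 7301384, 188180, -1484100))) = Add(-38452, Mul(-1, 6005471)) = Add(-38452, -6005471) = -6043923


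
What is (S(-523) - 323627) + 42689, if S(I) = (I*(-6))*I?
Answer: -1922112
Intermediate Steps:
S(I) = -6*I² (S(I) = (-6*I)*I = -6*I²)
(S(-523) - 323627) + 42689 = (-6*(-523)² - 323627) + 42689 = (-6*273529 - 323627) + 42689 = (-1641174 - 323627) + 42689 = -1964801 + 42689 = -1922112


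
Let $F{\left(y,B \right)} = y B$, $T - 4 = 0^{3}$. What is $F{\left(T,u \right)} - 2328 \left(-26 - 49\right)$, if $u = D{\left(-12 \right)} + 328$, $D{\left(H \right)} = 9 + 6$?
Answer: $175972$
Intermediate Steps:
$T = 4$ ($T = 4 + 0^{3} = 4 + 0 = 4$)
$D{\left(H \right)} = 15$
$u = 343$ ($u = 15 + 328 = 343$)
$F{\left(y,B \right)} = B y$
$F{\left(T,u \right)} - 2328 \left(-26 - 49\right) = 343 \cdot 4 - 2328 \left(-26 - 49\right) = 1372 - 2328 \left(-26 - 49\right) = 1372 - 2328 \left(-75\right) = 1372 - -174600 = 1372 + 174600 = 175972$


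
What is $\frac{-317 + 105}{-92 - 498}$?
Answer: $\frac{106}{295} \approx 0.35932$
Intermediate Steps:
$\frac{-317 + 105}{-92 - 498} = - \frac{212}{-590} = \left(-212\right) \left(- \frac{1}{590}\right) = \frac{106}{295}$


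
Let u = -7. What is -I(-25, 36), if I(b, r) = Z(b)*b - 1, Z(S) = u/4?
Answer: -171/4 ≈ -42.750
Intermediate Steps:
Z(S) = -7/4
I(b, r) = -1 - 7*b/4 (I(b, r) = -7*b/4 - 1 = -1 - 7*b/4)
-I(-25, 36) = -(-1 - 7/4*(-25)) = -(-1 + 175/4) = -1*171/4 = -171/4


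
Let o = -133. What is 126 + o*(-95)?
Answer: 12761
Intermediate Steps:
126 + o*(-95) = 126 - 133*(-95) = 126 + 12635 = 12761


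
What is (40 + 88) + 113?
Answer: 241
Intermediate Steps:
(40 + 88) + 113 = 128 + 113 = 241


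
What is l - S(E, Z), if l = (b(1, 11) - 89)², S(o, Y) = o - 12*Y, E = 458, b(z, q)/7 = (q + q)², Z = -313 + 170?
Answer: 10881227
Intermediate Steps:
Z = -143
b(z, q) = 28*q² (b(z, q) = 7*(q + q)² = 7*(2*q)² = 7*(4*q²) = 28*q²)
l = 10883401 (l = (28*11² - 89)² = (28*121 - 89)² = (3388 - 89)² = 3299² = 10883401)
l - S(E, Z) = 10883401 - (458 - 12*(-143)) = 10883401 - (458 + 1716) = 10883401 - 1*2174 = 10883401 - 2174 = 10881227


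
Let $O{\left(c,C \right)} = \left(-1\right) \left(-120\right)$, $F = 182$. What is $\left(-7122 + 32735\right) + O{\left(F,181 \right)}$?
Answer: $25733$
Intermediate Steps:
$O{\left(c,C \right)} = 120$
$\left(-7122 + 32735\right) + O{\left(F,181 \right)} = \left(-7122 + 32735\right) + 120 = 25613 + 120 = 25733$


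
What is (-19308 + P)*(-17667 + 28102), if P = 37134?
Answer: 186014310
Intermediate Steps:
(-19308 + P)*(-17667 + 28102) = (-19308 + 37134)*(-17667 + 28102) = 17826*10435 = 186014310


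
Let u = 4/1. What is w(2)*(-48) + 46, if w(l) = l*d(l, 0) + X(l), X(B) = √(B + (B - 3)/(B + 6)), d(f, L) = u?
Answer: -338 - 12*√30 ≈ -403.73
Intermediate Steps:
u = 4 (u = 4*1 = 4)
d(f, L) = 4
X(B) = √(B + (-3 + B)/(6 + B))
w(l) = √((-3 + l + l*(6 + l))/(6 + l)) + 4*l (w(l) = l*4 + √((-3 + l + l*(6 + l))/(6 + l)) = 4*l + √((-3 + l + l*(6 + l))/(6 + l)) = √((-3 + l + l*(6 + l))/(6 + l)) + 4*l)
w(2)*(-48) + 46 = (√((-3 + 2 + 2*(6 + 2))/(6 + 2)) + 4*2)*(-48) + 46 = (√((-3 + 2 + 2*8)/8) + 8)*(-48) + 46 = (√((-3 + 2 + 16)/8) + 8)*(-48) + 46 = (√((⅛)*15) + 8)*(-48) + 46 = (√(15/8) + 8)*(-48) + 46 = (√30/4 + 8)*(-48) + 46 = (8 + √30/4)*(-48) + 46 = (-384 - 12*√30) + 46 = -338 - 12*√30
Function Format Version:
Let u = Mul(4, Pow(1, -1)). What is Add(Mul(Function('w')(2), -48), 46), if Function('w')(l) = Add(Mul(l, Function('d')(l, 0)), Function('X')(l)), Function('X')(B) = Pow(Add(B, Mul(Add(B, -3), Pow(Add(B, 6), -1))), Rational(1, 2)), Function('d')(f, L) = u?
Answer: Add(-338, Mul(-12, Pow(30, Rational(1, 2)))) ≈ -403.73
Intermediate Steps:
u = 4 (u = Mul(4, 1) = 4)
Function('d')(f, L) = 4
Function('X')(B) = Pow(Add(B, Mul(Pow(Add(6, B), -1), Add(-3, B))), Rational(1, 2)) (Function('X')(B) = Pow(Add(B, Mul(Add(-3, B), Pow(Add(6, B), -1))), Rational(1, 2)) = Pow(Add(B, Mul(Pow(Add(6, B), -1), Add(-3, B))), Rational(1, 2)))
Function('w')(l) = Add(Pow(Mul(Pow(Add(6, l), -1), Add(-3, l, Mul(l, Add(6, l)))), Rational(1, 2)), Mul(4, l)) (Function('w')(l) = Add(Mul(l, 4), Pow(Mul(Pow(Add(6, l), -1), Add(-3, l, Mul(l, Add(6, l)))), Rational(1, 2))) = Add(Mul(4, l), Pow(Mul(Pow(Add(6, l), -1), Add(-3, l, Mul(l, Add(6, l)))), Rational(1, 2))) = Add(Pow(Mul(Pow(Add(6, l), -1), Add(-3, l, Mul(l, Add(6, l)))), Rational(1, 2)), Mul(4, l)))
Add(Mul(Function('w')(2), -48), 46) = Add(Mul(Add(Pow(Mul(Pow(Add(6, 2), -1), Add(-3, 2, Mul(2, Add(6, 2)))), Rational(1, 2)), Mul(4, 2)), -48), 46) = Add(Mul(Add(Pow(Mul(Pow(8, -1), Add(-3, 2, Mul(2, 8))), Rational(1, 2)), 8), -48), 46) = Add(Mul(Add(Pow(Mul(Rational(1, 8), Add(-3, 2, 16)), Rational(1, 2)), 8), -48), 46) = Add(Mul(Add(Pow(Mul(Rational(1, 8), 15), Rational(1, 2)), 8), -48), 46) = Add(Mul(Add(Pow(Rational(15, 8), Rational(1, 2)), 8), -48), 46) = Add(Mul(Add(Mul(Rational(1, 4), Pow(30, Rational(1, 2))), 8), -48), 46) = Add(Mul(Add(8, Mul(Rational(1, 4), Pow(30, Rational(1, 2)))), -48), 46) = Add(Add(-384, Mul(-12, Pow(30, Rational(1, 2)))), 46) = Add(-338, Mul(-12, Pow(30, Rational(1, 2))))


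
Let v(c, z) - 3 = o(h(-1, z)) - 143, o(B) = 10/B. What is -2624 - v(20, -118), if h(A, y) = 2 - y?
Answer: -29809/12 ≈ -2484.1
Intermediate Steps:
v(c, z) = -140 + 10/(2 - z) (v(c, z) = 3 + (10/(2 - z) - 143) = 3 + (-143 + 10/(2 - z)) = -140 + 10/(2 - z))
-2624 - v(20, -118) = -2624 - 10*(27 - 14*(-118))/(-2 - 118) = -2624 - 10*(27 + 1652)/(-120) = -2624 - 10*(-1)*1679/120 = -2624 - 1*(-1679/12) = -2624 + 1679/12 = -29809/12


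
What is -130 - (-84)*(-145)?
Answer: -12310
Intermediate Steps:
-130 - (-84)*(-145) = -130 - 84*145 = -130 - 12180 = -12310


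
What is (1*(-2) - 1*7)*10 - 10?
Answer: -100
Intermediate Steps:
(1*(-2) - 1*7)*10 - 10 = (-2 - 7)*10 - 10 = -9*10 - 10 = -90 - 10 = -100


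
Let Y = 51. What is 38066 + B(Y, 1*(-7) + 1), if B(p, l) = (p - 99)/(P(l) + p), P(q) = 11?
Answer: 1180022/31 ≈ 38065.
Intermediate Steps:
B(p, l) = (-99 + p)/(11 + p) (B(p, l) = (p - 99)/(11 + p) = (-99 + p)/(11 + p))
38066 + B(Y, 1*(-7) + 1) = 38066 + (-99 + 51)/(11 + 51) = 38066 - 48/62 = 38066 + (1/62)*(-48) = 38066 - 24/31 = 1180022/31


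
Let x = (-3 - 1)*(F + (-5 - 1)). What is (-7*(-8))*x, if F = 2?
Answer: 896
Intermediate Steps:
x = 16 (x = (-3 - 1)*(2 + (-5 - 1)) = -4*(2 - 6) = -4*(-4) = 16)
(-7*(-8))*x = -7*(-8)*16 = 56*16 = 896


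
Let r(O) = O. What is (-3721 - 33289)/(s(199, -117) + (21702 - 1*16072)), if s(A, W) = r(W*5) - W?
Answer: -18505/2581 ≈ -7.1697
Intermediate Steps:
s(A, W) = 4*W (s(A, W) = W*5 - W = 5*W - W = 4*W)
(-3721 - 33289)/(s(199, -117) + (21702 - 1*16072)) = (-3721 - 33289)/(4*(-117) + (21702 - 1*16072)) = -37010/(-468 + (21702 - 16072)) = -37010/(-468 + 5630) = -37010/5162 = -37010*1/5162 = -18505/2581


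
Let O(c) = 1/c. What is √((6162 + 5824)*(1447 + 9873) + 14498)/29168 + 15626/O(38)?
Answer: 593788 + √135696018/29168 ≈ 5.9379e+5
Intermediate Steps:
√((6162 + 5824)*(1447 + 9873) + 14498)/29168 + 15626/O(38) = √((6162 + 5824)*(1447 + 9873) + 14498)/29168 + 15626/(1/38) = √(11986*11320 + 14498)*(1/29168) + 15626/(1/38) = √(135681520 + 14498)*(1/29168) + 15626*38 = √135696018*(1/29168) + 593788 = √135696018/29168 + 593788 = 593788 + √135696018/29168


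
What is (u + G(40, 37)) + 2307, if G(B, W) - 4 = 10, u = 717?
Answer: 3038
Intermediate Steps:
G(B, W) = 14 (G(B, W) = 4 + 10 = 14)
(u + G(40, 37)) + 2307 = (717 + 14) + 2307 = 731 + 2307 = 3038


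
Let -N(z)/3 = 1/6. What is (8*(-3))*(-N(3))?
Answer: -12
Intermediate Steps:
N(z) = -½ (N(z) = -3/6 = -3*⅙ = -½)
(8*(-3))*(-N(3)) = (8*(-3))*(-1*(-½)) = -24*½ = -12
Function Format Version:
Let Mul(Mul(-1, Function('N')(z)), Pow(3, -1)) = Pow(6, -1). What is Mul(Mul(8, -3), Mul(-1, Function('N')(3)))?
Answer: -12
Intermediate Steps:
Function('N')(z) = Rational(-1, 2) (Function('N')(z) = Mul(-3, Pow(6, -1)) = Mul(-3, Rational(1, 6)) = Rational(-1, 2))
Mul(Mul(8, -3), Mul(-1, Function('N')(3))) = Mul(Mul(8, -3), Mul(-1, Rational(-1, 2))) = Mul(-24, Rational(1, 2)) = -12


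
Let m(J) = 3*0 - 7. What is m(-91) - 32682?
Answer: -32689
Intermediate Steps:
m(J) = -7 (m(J) = 0 - 7 = -7)
m(-91) - 32682 = -7 - 32682 = -32689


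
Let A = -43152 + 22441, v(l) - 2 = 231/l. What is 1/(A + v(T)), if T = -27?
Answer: -9/186458 ≈ -4.8268e-5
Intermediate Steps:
v(l) = 2 + 231/l
A = -20711
1/(A + v(T)) = 1/(-20711 + (2 + 231/(-27))) = 1/(-20711 + (2 + 231*(-1/27))) = 1/(-20711 + (2 - 77/9)) = 1/(-20711 - 59/9) = 1/(-186458/9) = -9/186458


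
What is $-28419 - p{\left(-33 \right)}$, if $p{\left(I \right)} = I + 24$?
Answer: $-28410$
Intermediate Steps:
$p{\left(I \right)} = 24 + I$
$-28419 - p{\left(-33 \right)} = -28419 - \left(24 - 33\right) = -28419 - -9 = -28419 + 9 = -28410$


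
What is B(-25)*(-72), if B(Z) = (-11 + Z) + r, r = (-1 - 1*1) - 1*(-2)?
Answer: 2592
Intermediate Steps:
r = 0 (r = (-1 - 1) + 2 = -2 + 2 = 0)
B(Z) = -11 + Z (B(Z) = (-11 + Z) + 0 = -11 + Z)
B(-25)*(-72) = (-11 - 25)*(-72) = -36*(-72) = 2592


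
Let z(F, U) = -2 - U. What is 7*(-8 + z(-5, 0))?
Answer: -70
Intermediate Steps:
7*(-8 + z(-5, 0)) = 7*(-8 + (-2 - 1*0)) = 7*(-8 + (-2 + 0)) = 7*(-8 - 2) = 7*(-10) = -70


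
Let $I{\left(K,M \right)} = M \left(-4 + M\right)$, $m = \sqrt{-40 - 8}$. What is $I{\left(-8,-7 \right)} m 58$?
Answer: $17864 i \sqrt{3} \approx 30941.0 i$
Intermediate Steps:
$m = 4 i \sqrt{3}$ ($m = \sqrt{-48} = 4 i \sqrt{3} \approx 6.9282 i$)
$I{\left(-8,-7 \right)} m 58 = - 7 \left(-4 - 7\right) 4 i \sqrt{3} \cdot 58 = \left(-7\right) \left(-11\right) 4 i \sqrt{3} \cdot 58 = 77 \cdot 4 i \sqrt{3} \cdot 58 = 308 i \sqrt{3} \cdot 58 = 17864 i \sqrt{3}$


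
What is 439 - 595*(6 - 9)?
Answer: 2224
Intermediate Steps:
439 - 595*(6 - 9) = 439 - 595*(-3) = 439 - 119*(-15) = 439 + 1785 = 2224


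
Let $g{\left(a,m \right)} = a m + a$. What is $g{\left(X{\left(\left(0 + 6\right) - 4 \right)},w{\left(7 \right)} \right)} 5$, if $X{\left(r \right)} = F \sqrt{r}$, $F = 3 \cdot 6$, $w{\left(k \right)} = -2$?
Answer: $- 90 \sqrt{2} \approx -127.28$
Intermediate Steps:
$F = 18$
$X{\left(r \right)} = 18 \sqrt{r}$
$g{\left(a,m \right)} = a + a m$
$g{\left(X{\left(\left(0 + 6\right) - 4 \right)},w{\left(7 \right)} \right)} 5 = 18 \sqrt{\left(0 + 6\right) - 4} \left(1 - 2\right) 5 = 18 \sqrt{6 - 4} \left(-1\right) 5 = 18 \sqrt{2} \left(-1\right) 5 = - 18 \sqrt{2} \cdot 5 = - 90 \sqrt{2}$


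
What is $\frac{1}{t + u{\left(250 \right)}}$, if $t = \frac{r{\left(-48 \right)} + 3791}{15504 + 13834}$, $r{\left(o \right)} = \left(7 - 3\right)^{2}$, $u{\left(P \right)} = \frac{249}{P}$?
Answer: $\frac{1833625}{2064228} \approx 0.88829$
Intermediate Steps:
$r{\left(o \right)} = 16$ ($r{\left(o \right)} = 4^{2} = 16$)
$t = \frac{3807}{29338}$ ($t = \frac{16 + 3791}{15504 + 13834} = \frac{3807}{29338} \approx 0.12976$)
$\frac{1}{t + u{\left(250 \right)}} = \frac{1}{\frac{3807}{29338} + \frac{249}{250}} = \frac{1}{\frac{2064228}{1833625}} = \frac{1833625}{2064228}$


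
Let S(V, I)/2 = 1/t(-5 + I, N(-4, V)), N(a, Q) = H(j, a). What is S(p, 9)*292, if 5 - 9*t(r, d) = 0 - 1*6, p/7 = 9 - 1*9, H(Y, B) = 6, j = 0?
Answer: 5256/11 ≈ 477.82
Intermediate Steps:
N(a, Q) = 6
p = 0 (p = 7*(9 - 1*9) = 7*(9 - 9) = 7*0 = 0)
t(r, d) = 11/9 (t(r, d) = 5/9 - (0 - 1*6)/9 = 5/9 - (0 - 6)/9 = 5/9 - ⅑*(-6) = 5/9 + ⅔ = 11/9)
S(V, I) = 18/11 (S(V, I) = 2/(11/9) = 2*(9/11) = 18/11)
S(p, 9)*292 = (18/11)*292 = 5256/11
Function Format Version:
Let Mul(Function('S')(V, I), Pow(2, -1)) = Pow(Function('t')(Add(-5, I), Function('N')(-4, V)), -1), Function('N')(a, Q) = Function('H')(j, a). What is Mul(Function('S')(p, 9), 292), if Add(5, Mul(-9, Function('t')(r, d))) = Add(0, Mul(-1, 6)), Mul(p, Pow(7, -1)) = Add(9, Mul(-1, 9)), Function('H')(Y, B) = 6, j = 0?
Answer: Rational(5256, 11) ≈ 477.82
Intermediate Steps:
Function('N')(a, Q) = 6
p = 0 (p = Mul(7, Add(9, Mul(-1, 9))) = Mul(7, Add(9, -9)) = Mul(7, 0) = 0)
Function('t')(r, d) = Rational(11, 9) (Function('t')(r, d) = Add(Rational(5, 9), Mul(Rational(-1, 9), Add(0, Mul(-1, 6)))) = Add(Rational(5, 9), Mul(Rational(-1, 9), Add(0, -6))) = Add(Rational(5, 9), Mul(Rational(-1, 9), -6)) = Add(Rational(5, 9), Rational(2, 3)) = Rational(11, 9))
Function('S')(V, I) = Rational(18, 11) (Function('S')(V, I) = Mul(2, Pow(Rational(11, 9), -1)) = Mul(2, Rational(9, 11)) = Rational(18, 11))
Mul(Function('S')(p, 9), 292) = Mul(Rational(18, 11), 292) = Rational(5256, 11)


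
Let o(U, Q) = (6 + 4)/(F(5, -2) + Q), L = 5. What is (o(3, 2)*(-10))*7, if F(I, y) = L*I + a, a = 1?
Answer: -25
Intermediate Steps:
F(I, y) = 1 + 5*I (F(I, y) = 5*I + 1 = 1 + 5*I)
o(U, Q) = 10/(26 + Q) (o(U, Q) = (6 + 4)/((1 + 5*5) + Q) = 10/((1 + 25) + Q) = 10/(26 + Q))
(o(3, 2)*(-10))*7 = ((10/(26 + 2))*(-10))*7 = ((10/28)*(-10))*7 = ((10*(1/28))*(-10))*7 = ((5/14)*(-10))*7 = -25/7*7 = -25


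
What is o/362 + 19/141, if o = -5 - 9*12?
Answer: -9055/51042 ≈ -0.17740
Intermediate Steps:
o = -113 (o = -5 - 108 = -113)
o/362 + 19/141 = -113/362 + 19/141 = -9055/51042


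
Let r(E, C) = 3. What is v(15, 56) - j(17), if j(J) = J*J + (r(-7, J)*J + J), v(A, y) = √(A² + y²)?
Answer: -357 + √3361 ≈ -299.03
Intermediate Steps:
j(J) = J² + 4*J (j(J) = J*J + (3*J + J) = J² + 4*J)
v(15, 56) - j(17) = √(15² + 56²) - 17*(4 + 17) = √(225 + 3136) - 17*21 = √3361 - 1*357 = √3361 - 357 = -357 + √3361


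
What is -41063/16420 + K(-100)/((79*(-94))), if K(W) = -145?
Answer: -151276469/60967460 ≈ -2.4813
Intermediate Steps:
-41063/16420 + K(-100)/((79*(-94))) = -41063/16420 - 145/(79*(-94)) = -41063*1/16420 - 145/(-7426) = -41063/16420 - 145*(-1/7426) = -41063/16420 + 145/7426 = -151276469/60967460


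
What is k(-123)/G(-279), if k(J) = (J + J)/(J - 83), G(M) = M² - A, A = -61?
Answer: 123/8023906 ≈ 1.5329e-5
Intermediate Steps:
G(M) = 61 + M² (G(M) = M² - 1*(-61) = M² + 61 = 61 + M²)
k(J) = 2*J/(-83 + J) (k(J) = (2*J)/(-83 + J) = 2*J/(-83 + J))
k(-123)/G(-279) = (2*(-123)/(-83 - 123))/(61 + (-279)²) = (2*(-123)/(-206))/(61 + 77841) = (2*(-123)*(-1/206))/77902 = (123/103)*(1/77902) = 123/8023906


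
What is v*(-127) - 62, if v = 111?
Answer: -14159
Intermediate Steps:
v*(-127) - 62 = 111*(-127) - 62 = -14097 - 62 = -14159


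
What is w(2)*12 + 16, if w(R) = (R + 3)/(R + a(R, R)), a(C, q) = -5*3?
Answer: 148/13 ≈ 11.385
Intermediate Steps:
a(C, q) = -15
w(R) = (3 + R)/(-15 + R) (w(R) = (R + 3)/(R - 15) = (3 + R)/(-15 + R))
w(2)*12 + 16 = ((3 + 2)/(-15 + 2))*12 + 16 = (5/(-13))*12 + 16 = -1/13*5*12 + 16 = -5/13*12 + 16 = -60/13 + 16 = 148/13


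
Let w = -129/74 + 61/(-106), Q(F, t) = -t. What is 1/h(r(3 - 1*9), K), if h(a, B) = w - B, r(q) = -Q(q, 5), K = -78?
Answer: 1961/148411 ≈ 0.013213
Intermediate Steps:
w = -4547/1961 (w = -129*1/74 + 61*(-1/106) = -129/74 - 61/106 = -4547/1961 ≈ -2.3187)
r(q) = 5 (r(q) = -(-1)*5 = -1*(-5) = 5)
h(a, B) = -4547/1961 - B
1/h(r(3 - 1*9), K) = 1/(-4547/1961 - 1*(-78)) = 1/(-4547/1961 + 78) = 1/(148411/1961) = 1961/148411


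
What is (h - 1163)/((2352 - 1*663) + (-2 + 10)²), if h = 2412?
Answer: 1249/1753 ≈ 0.71249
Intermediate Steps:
(h - 1163)/((2352 - 1*663) + (-2 + 10)²) = (2412 - 1163)/((2352 - 1*663) + (-2 + 10)²) = 1249/((2352 - 663) + 8²) = 1249/(1689 + 64) = 1249/1753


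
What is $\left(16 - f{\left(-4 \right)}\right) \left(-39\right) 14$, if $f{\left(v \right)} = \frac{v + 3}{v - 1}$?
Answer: $- \frac{43134}{5} \approx -8626.8$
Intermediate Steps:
$f{\left(v \right)} = \frac{3 + v}{-1 + v}$
$\left(16 - f{\left(-4 \right)}\right) \left(-39\right) 14 = \left(16 - \frac{3 - 4}{-1 - 4}\right) \left(-39\right) 14 = \left(16 - \frac{1}{-5} \left(-1\right)\right) \left(-39\right) 14 = \left(16 - \left(- \frac{1}{5}\right) \left(-1\right)\right) \left(-39\right) 14 = \left(16 - \frac{1}{5}\right) \left(-39\right) 14 = \frac{79}{5} \left(-39\right) 14 = \left(- \frac{3081}{5}\right) 14 = - \frac{43134}{5}$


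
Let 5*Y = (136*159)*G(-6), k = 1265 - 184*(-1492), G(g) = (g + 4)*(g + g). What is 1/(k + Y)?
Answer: 5/1897941 ≈ 2.6344e-6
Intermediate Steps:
G(g) = 2*g*(4 + g) (G(g) = (4 + g)*(2*g) = 2*g*(4 + g))
k = 275793 (k = 1265 + 274528 = 275793)
Y = 518976/5 (Y = ((136*159)*(2*(-6)*(4 - 6)))/5 = (21624*(2*(-6)*(-2)))/5 = (21624*24)/5 = (1/5)*518976 = 518976/5 ≈ 1.0380e+5)
1/(k + Y) = 1/(275793 + 518976/5) = 1/(1897941/5) = 5/1897941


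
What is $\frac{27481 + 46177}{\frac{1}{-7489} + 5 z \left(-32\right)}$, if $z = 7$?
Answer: $- \frac{551624762}{8387681} \approx -65.766$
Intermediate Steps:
$\frac{27481 + 46177}{\frac{1}{-7489} + 5 z \left(-32\right)} = \frac{27481 + 46177}{\frac{1}{-7489} + 5 \cdot 7 \left(-32\right)} = \frac{73658}{- \frac{1}{7489} + 35 \left(-32\right)} = \frac{73658}{- \frac{1}{7489} - 1120} = \frac{73658}{- \frac{8387681}{7489}} = 73658 \left(- \frac{7489}{8387681}\right) = - \frac{551624762}{8387681}$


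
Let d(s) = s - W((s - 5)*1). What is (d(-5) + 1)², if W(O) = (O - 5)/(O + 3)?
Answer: 1849/49 ≈ 37.735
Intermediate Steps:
W(O) = (-5 + O)/(3 + O)
d(s) = s - (-10 + s)/(-2 + s) (d(s) = s - (-5 + (s - 5)*1)/(3 + (s - 5)*1) = s - (-5 + (-5 + s)*1)/(3 + (-5 + s)*1) = s - (-5 + (-5 + s))/(3 + (-5 + s)) = s - (-10 + s)/(-2 + s))
(d(-5) + 1)² = ((10 - 1*(-5) - 5*(-2 - 5))/(-2 - 5) + 1)² = ((10 + 5 - 5*(-7))/(-7) + 1)² = (-(10 + 5 + 35)/7 + 1)² = (-⅐*50 + 1)² = (-50/7 + 1)² = (-43/7)² = 1849/49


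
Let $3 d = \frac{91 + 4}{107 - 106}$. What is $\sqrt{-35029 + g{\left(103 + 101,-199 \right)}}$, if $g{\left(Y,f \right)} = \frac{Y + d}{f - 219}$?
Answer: $\frac{i \sqrt{55084549542}}{1254} \approx 187.16 i$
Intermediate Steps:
$d = \frac{95}{3}$ ($d = \frac{\left(91 + 4\right) \frac{1}{107 - 106}}{3} = \frac{95 \cdot 1^{-1}}{3} = \frac{95 \cdot 1}{3} = \frac{1}{3} \cdot 95 = \frac{95}{3} \approx 31.667$)
$g{\left(Y,f \right)} = \frac{\frac{95}{3} + Y}{-219 + f}$ ($g{\left(Y,f \right)} = \frac{Y + \frac{95}{3}}{f - 219} = \frac{\frac{95}{3} + Y}{-219 + f}$)
$\sqrt{-35029 + g{\left(103 + 101,-199 \right)}} = \sqrt{-35029 + \frac{\frac{95}{3} + \left(103 + 101\right)}{-219 - 199}} = \sqrt{-35029 + \frac{\frac{95}{3} + 204}{-418}} = \sqrt{-35029 - \frac{707}{1254}} = \sqrt{- \frac{43927073}{1254}} = \frac{i \sqrt{55084549542}}{1254}$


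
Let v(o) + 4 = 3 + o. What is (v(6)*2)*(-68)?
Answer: -680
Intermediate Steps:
v(o) = -1 + o (v(o) = -4 + (3 + o) = -1 + o)
(v(6)*2)*(-68) = ((-1 + 6)*2)*(-68) = (5*2)*(-68) = 10*(-68) = -680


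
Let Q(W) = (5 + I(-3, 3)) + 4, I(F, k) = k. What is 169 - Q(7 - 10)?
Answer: 157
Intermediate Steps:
Q(W) = 12 (Q(W) = (5 + 3) + 4 = 8 + 4 = 12)
169 - Q(7 - 10) = 169 - 1*12 = 169 - 12 = 157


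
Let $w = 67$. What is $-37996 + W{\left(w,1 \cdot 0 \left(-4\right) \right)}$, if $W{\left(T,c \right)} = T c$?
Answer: $-37996$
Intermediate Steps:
$-37996 + W{\left(w,1 \cdot 0 \left(-4\right) \right)} = -37996 + 67 \cdot 1 \cdot 0 \left(-4\right) = -37996 + 67 \cdot 0 \left(-4\right) = -37996 + 67 \cdot 0 = -37996 + 0 = -37996$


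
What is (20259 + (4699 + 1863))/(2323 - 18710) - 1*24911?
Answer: -408243378/16387 ≈ -24913.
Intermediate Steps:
(20259 + (4699 + 1863))/(2323 - 18710) - 1*24911 = (20259 + 6562)/(-16387) - 24911 = 26821*(-1/16387) - 24911 = -26821/16387 - 24911 = -408243378/16387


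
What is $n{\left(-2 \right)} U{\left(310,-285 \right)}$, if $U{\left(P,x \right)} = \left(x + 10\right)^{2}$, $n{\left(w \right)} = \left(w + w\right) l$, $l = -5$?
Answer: $1512500$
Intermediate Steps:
$n{\left(w \right)} = - 10 w$ ($n{\left(w \right)} = \left(w + w\right) \left(-5\right) = 2 w \left(-5\right) = - 10 w$)
$U{\left(P,x \right)} = \left(10 + x\right)^{2}$
$n{\left(-2 \right)} U{\left(310,-285 \right)} = \left(-10\right) \left(-2\right) \left(10 - 285\right)^{2} = 20 \left(-275\right)^{2} = 20 \cdot 75625 = 1512500$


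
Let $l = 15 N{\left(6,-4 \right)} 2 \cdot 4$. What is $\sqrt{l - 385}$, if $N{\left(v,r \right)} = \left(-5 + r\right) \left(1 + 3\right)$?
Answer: $i \sqrt{4705} \approx 68.593 i$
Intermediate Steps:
$N{\left(v,r \right)} = -20 + 4 r$ ($N{\left(v,r \right)} = \left(-5 + r\right) 4 = -20 + 4 r$)
$l = -4320$ ($l = 15 \left(-20 + 4 \left(-4\right)\right) 2 \cdot 4 = 15 \left(-20 - 16\right) 8 = 15 \left(-36\right) 8 = \left(-540\right) 8 = -4320$)
$\sqrt{l - 385} = \sqrt{-4320 - 385} = \sqrt{-4705} = i \sqrt{4705}$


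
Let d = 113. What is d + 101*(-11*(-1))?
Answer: 1224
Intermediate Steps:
d + 101*(-11*(-1)) = 113 + 101*(-11*(-1)) = 113 + 101*11 = 113 + 1111 = 1224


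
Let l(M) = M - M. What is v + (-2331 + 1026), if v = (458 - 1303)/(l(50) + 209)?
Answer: -273590/209 ≈ -1309.0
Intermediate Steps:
l(M) = 0
v = -845/209 (v = (458 - 1303)/(0 + 209) = -845/209 ≈ -4.0431)
v + (-2331 + 1026) = -845/209 + (-2331 + 1026) = -845/209 - 1305 = -273590/209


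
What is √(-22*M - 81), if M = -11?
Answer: √161 ≈ 12.689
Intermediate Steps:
√(-22*M - 81) = √(-22*(-11) - 81) = √(242 - 81) = √161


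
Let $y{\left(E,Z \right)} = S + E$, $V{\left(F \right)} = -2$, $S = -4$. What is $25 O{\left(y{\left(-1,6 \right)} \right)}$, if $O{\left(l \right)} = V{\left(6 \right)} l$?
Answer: $250$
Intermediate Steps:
$y{\left(E,Z \right)} = -4 + E$
$O{\left(l \right)} = - 2 l$
$25 O{\left(y{\left(-1,6 \right)} \right)} = 25 \left(- 2 \left(-4 - 1\right)\right) = 25 \left(\left(-2\right) \left(-5\right)\right) = 25 \cdot 10 = 250$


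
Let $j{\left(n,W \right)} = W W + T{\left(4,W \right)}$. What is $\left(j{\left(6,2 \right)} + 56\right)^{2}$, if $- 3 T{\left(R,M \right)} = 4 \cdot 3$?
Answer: $3136$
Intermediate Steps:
$T{\left(R,M \right)} = -4$ ($T{\left(R,M \right)} = - \frac{4 \cdot 3}{3} = \left(- \frac{1}{3}\right) 12 = -4$)
$j{\left(n,W \right)} = -4 + W^{2}$ ($j{\left(n,W \right)} = W W - 4 = W^{2} - 4 = -4 + W^{2}$)
$\left(j{\left(6,2 \right)} + 56\right)^{2} = \left(\left(-4 + 2^{2}\right) + 56\right)^{2} = \left(\left(-4 + 4\right) + 56\right)^{2} = \left(0 + 56\right)^{2} = 56^{2} = 3136$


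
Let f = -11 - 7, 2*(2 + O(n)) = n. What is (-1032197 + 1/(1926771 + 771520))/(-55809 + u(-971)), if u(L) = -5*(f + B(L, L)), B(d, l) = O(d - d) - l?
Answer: 1392583937663/81709648062 ≈ 17.043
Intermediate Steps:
O(n) = -2 + n/2
f = -18
B(d, l) = -2 - l (B(d, l) = (-2 + (d - d)/2) - l = (-2 + (½)*0) - l = (-2 + 0) - l = -2 - l)
u(L) = 100 + 5*L (u(L) = -5*(-18 + (-2 - L)) = -5*(-20 - L) = 100 + 5*L)
(-1032197 + 1/(1926771 + 771520))/(-55809 + u(-971)) = (-1032197 + 1/(1926771 + 771520))/(-55809 + (100 + 5*(-971))) = (-1032197 + 1/2698291)/(-55809 + (100 - 4855)) = (-1032197 + 1/2698291)/(-55809 - 4755) = -2785167875326/2698291/(-60564) = -2785167875326/2698291*(-1/60564) = 1392583937663/81709648062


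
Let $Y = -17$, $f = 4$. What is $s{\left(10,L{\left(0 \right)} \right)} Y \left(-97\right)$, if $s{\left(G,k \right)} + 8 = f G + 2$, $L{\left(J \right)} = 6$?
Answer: $56066$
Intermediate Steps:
$s{\left(G,k \right)} = -6 + 4 G$ ($s{\left(G,k \right)} = -8 + \left(4 G + 2\right) = -8 + \left(2 + 4 G\right) = -6 + 4 G$)
$s{\left(10,L{\left(0 \right)} \right)} Y \left(-97\right) = \left(-6 + 4 \cdot 10\right) \left(-17\right) \left(-97\right) = \left(-6 + 40\right) \left(-17\right) \left(-97\right) = 34 \left(-17\right) \left(-97\right) = \left(-578\right) \left(-97\right) = 56066$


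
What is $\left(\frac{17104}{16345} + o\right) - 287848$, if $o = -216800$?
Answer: $- \frac{8248454456}{16345} \approx -5.0465 \cdot 10^{5}$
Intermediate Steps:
$\left(\frac{17104}{16345} + o\right) - 287848 = \left(\frac{17104}{16345} - 216800\right) - 287848 = - \frac{3543578896}{16345} - 287848 = - \frac{8248454456}{16345}$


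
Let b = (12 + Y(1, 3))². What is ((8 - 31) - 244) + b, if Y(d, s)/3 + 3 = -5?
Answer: -123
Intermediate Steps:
Y(d, s) = -24 (Y(d, s) = -9 + 3*(-5) = -9 - 15 = -24)
b = 144 (b = (12 - 24)² = (-12)² = 144)
((8 - 31) - 244) + b = ((8 - 31) - 244) + 144 = (-23 - 244) + 144 = -267 + 144 = -123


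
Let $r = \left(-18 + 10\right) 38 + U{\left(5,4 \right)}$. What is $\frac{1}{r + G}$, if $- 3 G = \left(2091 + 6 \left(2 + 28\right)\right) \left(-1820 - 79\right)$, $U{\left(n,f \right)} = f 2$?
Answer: $\frac{1}{1437247} \approx 6.9577 \cdot 10^{-7}$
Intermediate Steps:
$U{\left(n,f \right)} = 2 f$
$r = -296$ ($r = \left(-18 + 10\right) 38 + 2 \cdot 4 = \left(-8\right) 38 + 8 = -304 + 8 = -296$)
$G = 1437543$ ($G = - \frac{\left(2091 + 6 \left(2 + 28\right)\right) \left(-1820 - 79\right)}{3} = - \frac{\left(2091 + 6 \cdot 30\right) \left(-1899\right)}{3} = - \frac{\left(2091 + 180\right) \left(-1899\right)}{3} = - \frac{2271 \left(-1899\right)}{3} = \left(- \frac{1}{3}\right) \left(-4312629\right) = 1437543$)
$\frac{1}{r + G} = \frac{1}{-296 + 1437543} = \frac{1}{1437247}$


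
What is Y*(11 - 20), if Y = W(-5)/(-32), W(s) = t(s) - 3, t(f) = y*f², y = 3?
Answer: 81/4 ≈ 20.250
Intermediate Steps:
t(f) = 3*f²
W(s) = -3 + 3*s² (W(s) = 3*s² - 3 = -3 + 3*s²)
Y = -9/4 (Y = (-3 + 3*(-5)²)/(-32) = (-3 + 3*25)*(-1/32) = (-3 + 75)*(-1/32) = 72*(-1/32) = -9/4 ≈ -2.2500)
Y*(11 - 20) = -9*(11 - 20)/4 = -9/4*(-9) = 81/4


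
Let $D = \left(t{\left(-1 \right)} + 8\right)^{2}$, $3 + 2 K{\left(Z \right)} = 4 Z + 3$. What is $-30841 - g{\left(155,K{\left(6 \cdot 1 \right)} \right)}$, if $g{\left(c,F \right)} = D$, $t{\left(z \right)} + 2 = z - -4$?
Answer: $-30922$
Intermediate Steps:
$K{\left(Z \right)} = 2 Z$ ($K{\left(Z \right)} = - \frac{3}{2} + \frac{4 Z + 3}{2} = - \frac{3}{2} + \frac{3 + 4 Z}{2} = - \frac{3}{2} + \left(\frac{3}{2} + 2 Z\right) = 2 Z$)
$t{\left(z \right)} = 2 + z$ ($t{\left(z \right)} = -2 + \left(z - -4\right) = -2 + \left(z + 4\right) = -2 + \left(4 + z\right) = 2 + z$)
$D = 81$ ($D = \left(\left(2 - 1\right) + 8\right)^{2} = \left(1 + 8\right)^{2} = 9^{2} = 81$)
$g{\left(c,F \right)} = 81$
$-30841 - g{\left(155,K{\left(6 \cdot 1 \right)} \right)} = -30841 - 81 = -30922$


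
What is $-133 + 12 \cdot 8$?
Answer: $-37$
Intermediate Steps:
$-133 + 12 \cdot 8 = -133 + 96 = -37$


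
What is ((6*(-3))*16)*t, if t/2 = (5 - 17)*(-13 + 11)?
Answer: -13824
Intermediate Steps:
t = 48 (t = 2*((5 - 17)*(-13 + 11)) = 2*(-12*(-2)) = 2*24 = 48)
((6*(-3))*16)*t = ((6*(-3))*16)*48 = -18*16*48 = -288*48 = -13824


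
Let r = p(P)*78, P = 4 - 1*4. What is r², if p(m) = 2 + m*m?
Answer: 24336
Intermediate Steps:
P = 0 (P = 4 - 4 = 0)
p(m) = 2 + m²
r = 156 (r = (2 + 0²)*78 = (2 + 0)*78 = 2*78 = 156)
r² = 156² = 24336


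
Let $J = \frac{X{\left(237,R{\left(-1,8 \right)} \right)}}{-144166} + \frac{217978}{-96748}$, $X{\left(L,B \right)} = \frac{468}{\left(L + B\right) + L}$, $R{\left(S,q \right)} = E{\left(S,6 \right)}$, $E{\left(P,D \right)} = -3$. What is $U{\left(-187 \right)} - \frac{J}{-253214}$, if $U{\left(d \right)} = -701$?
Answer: $- \frac{97174036470844253147}{138622018883607116} \approx -701.0$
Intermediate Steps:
$R{\left(S,q \right)} = -3$
$X{\left(L,B \right)} = \frac{468}{B + 2 L}$ ($X{\left(L,B \right)} = \frac{468}{\left(B + L\right) + L} = \frac{468}{B + 2 L}$)
$J = - \frac{1233435664831}{547450057594}$ ($J = \frac{468 \frac{1}{-3 + 2 \cdot 237}}{-144166} + \frac{217978}{-96748} = \frac{468}{-3 + 474} \left(- \frac{1}{144166}\right) + 217978 \left(- \frac{1}{96748}\right) = \frac{468}{471} \left(- \frac{1}{144166}\right) - \frac{108989}{48374} = 468 \cdot \frac{1}{471} \left(- \frac{1}{144166}\right) - \frac{108989}{48374} = \frac{156}{157} \left(- \frac{1}{144166}\right) - \frac{108989}{48374} = - \frac{78}{11317031} - \frac{108989}{48374} = - \frac{1233435664831}{547450057594} \approx -2.2531$)
$U{\left(-187 \right)} - \frac{J}{-253214} = -701 - - \frac{1233435664831}{547450057594 \left(-253214\right)} = -701 - \left(- \frac{1233435664831}{547450057594}\right) \left(- \frac{1}{253214}\right) = -701 - \frac{1233435664831}{138622018883607116} = - \frac{97174036470844253147}{138622018883607116}$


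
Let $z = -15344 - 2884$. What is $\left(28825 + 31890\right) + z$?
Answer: $42487$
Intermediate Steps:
$z = -18228$
$\left(28825 + 31890\right) + z = \left(28825 + 31890\right) - 18228 = 60715 - 18228 = 42487$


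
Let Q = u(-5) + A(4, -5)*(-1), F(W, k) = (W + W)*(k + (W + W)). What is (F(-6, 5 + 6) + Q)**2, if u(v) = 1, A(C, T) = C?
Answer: 81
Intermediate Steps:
F(W, k) = 2*W*(k + 2*W) (F(W, k) = (2*W)*(k + 2*W) = 2*W*(k + 2*W))
Q = -3 (Q = 1 + 4*(-1) = 1 - 4 = -3)
(F(-6, 5 + 6) + Q)**2 = (2*(-6)*((5 + 6) + 2*(-6)) - 3)**2 = (2*(-6)*(11 - 12) - 3)**2 = (2*(-6)*(-1) - 3)**2 = (12 - 3)**2 = 9**2 = 81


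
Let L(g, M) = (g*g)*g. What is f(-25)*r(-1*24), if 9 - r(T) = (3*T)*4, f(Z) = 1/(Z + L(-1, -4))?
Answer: -297/26 ≈ -11.423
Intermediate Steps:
L(g, M) = g³ (L(g, M) = g²*g = g³)
f(Z) = 1/(-1 + Z) (f(Z) = 1/(Z + (-1)³) = 1/(Z - 1) = 1/(-1 + Z))
r(T) = 9 - 12*T (r(T) = 9 - 3*T*4 = 9 - 12*T)
f(-25)*r(-1*24) = (9 - (-12)*24)/(-1 - 25) = (9 - 12*(-24))/(-26) = -(9 + 288)/26 = -1/26*297 = -297/26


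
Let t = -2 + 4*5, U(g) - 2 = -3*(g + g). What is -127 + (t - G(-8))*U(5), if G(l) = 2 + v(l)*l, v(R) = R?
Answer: 1217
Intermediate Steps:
U(g) = 2 - 6*g (U(g) = 2 - 3*(g + g) = 2 - 6*g)
G(l) = 2 + l² (G(l) = 2 + l*l = 2 + l²)
t = 18 (t = -2 + 20 = 18)
-127 + (t - G(-8))*U(5) = -127 + (18 - (2 + (-8)²))*(2 - 6*5) = -127 + (18 - (2 + 64))*(2 - 30) = -127 + (18 - 1*66)*(-28) = -127 + (18 - 66)*(-28) = -127 - 48*(-28) = -127 + 1344 = 1217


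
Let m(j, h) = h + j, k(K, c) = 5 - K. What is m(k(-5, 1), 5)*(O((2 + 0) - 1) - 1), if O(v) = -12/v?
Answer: -195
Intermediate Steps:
m(k(-5, 1), 5)*(O((2 + 0) - 1) - 1) = (5 + (5 - 1*(-5)))*(-12/((2 + 0) - 1) - 1) = (5 + (5 + 5))*(-12/(2 - 1) - 1) = (5 + 10)*(-12/1 - 1) = 15*(-12*1 - 1) = 15*(-12 - 1) = 15*(-13) = -195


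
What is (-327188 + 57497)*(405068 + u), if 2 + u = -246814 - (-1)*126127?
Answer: -76694456889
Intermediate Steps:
u = -120689 (u = -2 + (-246814 - (-1)*126127) = -2 + (-246814 - 1*(-126127)) = -2 + (-246814 + 126127) = -2 - 120687 = -120689)
(-327188 + 57497)*(405068 + u) = (-327188 + 57497)*(405068 - 120689) = -269691*284379 = -76694456889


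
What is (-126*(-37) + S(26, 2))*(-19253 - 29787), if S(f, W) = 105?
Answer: -233773680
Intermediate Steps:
(-126*(-37) + S(26, 2))*(-19253 - 29787) = (-126*(-37) + 105)*(-19253 - 29787) = (4662 + 105)*(-49040) = 4767*(-49040) = -233773680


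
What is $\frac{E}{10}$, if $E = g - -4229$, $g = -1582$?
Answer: $\frac{2647}{10} \approx 264.7$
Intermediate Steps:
$E = 2647$ ($E = -1582 - -4229 = -1582 + 4229 = 2647$)
$\frac{E}{10} = \frac{2647}{10}$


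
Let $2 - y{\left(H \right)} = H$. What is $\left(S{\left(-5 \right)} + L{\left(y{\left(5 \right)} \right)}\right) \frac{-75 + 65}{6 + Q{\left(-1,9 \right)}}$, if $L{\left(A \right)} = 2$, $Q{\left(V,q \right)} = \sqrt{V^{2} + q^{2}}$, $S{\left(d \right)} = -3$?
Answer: $- \frac{30}{23} + \frac{5 \sqrt{82}}{23} \approx 0.66421$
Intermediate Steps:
$y{\left(H \right)} = 2 - H$
$\left(S{\left(-5 \right)} + L{\left(y{\left(5 \right)} \right)}\right) \frac{-75 + 65}{6 + Q{\left(-1,9 \right)}} = \left(-3 + 2\right) \frac{-75 + 65}{6 + \sqrt{\left(-1\right)^{2} + 9^{2}}} = - \frac{-10}{6 + \sqrt{1 + 81}} = - \frac{-10}{6 + \sqrt{82}} = \frac{10}{6 + \sqrt{82}}$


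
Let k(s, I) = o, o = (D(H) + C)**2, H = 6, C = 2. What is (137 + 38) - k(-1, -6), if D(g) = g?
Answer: 111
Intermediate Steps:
o = 64 (o = (6 + 2)**2 = 8**2 = 64)
k(s, I) = 64
(137 + 38) - k(-1, -6) = (137 + 38) - 1*64 = 175 - 64 = 111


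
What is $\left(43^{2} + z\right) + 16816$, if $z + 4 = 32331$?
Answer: $50992$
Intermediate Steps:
$z = 32327$ ($z = -4 + 32331 = 32327$)
$\left(43^{2} + z\right) + 16816 = \left(43^{2} + 32327\right) + 16816 = \left(1849 + 32327\right) + 16816 = 34176 + 16816 = 50992$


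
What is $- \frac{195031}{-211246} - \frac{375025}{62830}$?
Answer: $- \frac{3348436671}{663629309} \approx -5.0456$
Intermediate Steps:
$- \frac{195031}{-211246} - \frac{375025}{62830} = \left(-195031\right) \left(- \frac{1}{211246}\right) - \frac{75005}{12566} = \frac{195031}{211246} - \frac{75005}{12566} = - \frac{3348436671}{663629309}$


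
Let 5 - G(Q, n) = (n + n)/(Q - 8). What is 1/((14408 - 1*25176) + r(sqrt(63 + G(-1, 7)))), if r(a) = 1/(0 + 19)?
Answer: -19/204591 ≈ -9.2868e-5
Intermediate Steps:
G(Q, n) = 5 - 2*n/(-8 + Q) (G(Q, n) = 5 - (n + n)/(Q - 8) = 5 - 2*n/(-8 + Q))
r(a) = 1/19
1/((14408 - 1*25176) + r(sqrt(63 + G(-1, 7)))) = 1/((14408 - 1*25176) + 1/19) = 1/((14408 - 25176) + 1/19) = 1/(-10768 + 1/19) = 1/(-204591/19) = -19/204591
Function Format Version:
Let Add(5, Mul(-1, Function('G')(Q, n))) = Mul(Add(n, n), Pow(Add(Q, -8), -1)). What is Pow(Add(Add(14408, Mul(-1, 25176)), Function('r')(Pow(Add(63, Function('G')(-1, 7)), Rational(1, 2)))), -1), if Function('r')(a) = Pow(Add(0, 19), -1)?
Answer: Rational(-19, 204591) ≈ -9.2868e-5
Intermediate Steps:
Function('G')(Q, n) = Add(5, Mul(-2, n, Pow(Add(-8, Q), -1))) (Function('G')(Q, n) = Add(5, Mul(-1, Mul(Add(n, n), Pow(Add(Q, -8), -1)))) = Add(5, Mul(-1, Mul(Mul(2, n), Pow(Add(-8, Q), -1)))) = Add(5, Mul(-1, Mul(2, n, Pow(Add(-8, Q), -1)))) = Add(5, Mul(-2, n, Pow(Add(-8, Q), -1))))
Function('r')(a) = Rational(1, 19) (Function('r')(a) = Pow(19, -1) = Rational(1, 19))
Pow(Add(Add(14408, Mul(-1, 25176)), Function('r')(Pow(Add(63, Function('G')(-1, 7)), Rational(1, 2)))), -1) = Pow(Add(Add(14408, Mul(-1, 25176)), Rational(1, 19)), -1) = Pow(Add(Add(14408, -25176), Rational(1, 19)), -1) = Pow(Add(-10768, Rational(1, 19)), -1) = Pow(Rational(-204591, 19), -1) = Rational(-19, 204591)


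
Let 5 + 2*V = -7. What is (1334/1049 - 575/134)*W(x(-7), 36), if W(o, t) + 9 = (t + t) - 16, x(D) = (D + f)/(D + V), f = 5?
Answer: -19947693/140566 ≈ -141.91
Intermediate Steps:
V = -6 (V = -5/2 + (½)*(-7) = -5/2 - 7/2 = -6)
x(D) = (5 + D)/(-6 + D) (x(D) = (D + 5)/(D - 6) = (5 + D)/(-6 + D))
W(o, t) = -25 + 2*t (W(o, t) = -9 + ((t + t) - 16) = -9 + (2*t - 16) = -9 + (-16 + 2*t) = -25 + 2*t)
(1334/1049 - 575/134)*W(x(-7), 36) = (1334/1049 - 575/134)*(-25 + 2*36) = (1334*(1/1049) - 575*1/134)*(-25 + 72) = (1334/1049 - 575/134)*47 = -424419/140566*47 = -19947693/140566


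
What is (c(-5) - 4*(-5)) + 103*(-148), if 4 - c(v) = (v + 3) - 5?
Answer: -15213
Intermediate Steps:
c(v) = 6 - v (c(v) = 4 - ((v + 3) - 5) = 4 - ((3 + v) - 5) = 4 - (-2 + v) = 4 + (2 - v) = 6 - v)
(c(-5) - 4*(-5)) + 103*(-148) = ((6 - 1*(-5)) - 4*(-5)) + 103*(-148) = ((6 + 5) + 20) - 15244 = (11 + 20) - 15244 = 31 - 15244 = -15213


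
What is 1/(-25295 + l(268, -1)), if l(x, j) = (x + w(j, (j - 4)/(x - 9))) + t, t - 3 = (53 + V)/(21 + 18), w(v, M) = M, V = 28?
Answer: -3367/84248880 ≈ -3.9965e-5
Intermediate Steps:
t = 66/13 (t = 3 + (53 + 28)/(21 + 18) = 3 + 81/39 = 3 + 81*(1/39) = 3 + 27/13 = 66/13 ≈ 5.0769)
l(x, j) = 66/13 + x + (-4 + j)/(-9 + x) (l(x, j) = (x + (j - 4)/(x - 9)) + 66/13 = (x + (-4 + j)/(-9 + x)) + 66/13 = 66/13 + x + (-4 + j)/(-9 + x))
1/(-25295 + l(268, -1)) = 1/(-25295 + (-4 - 1 + (-9 + 268)*(66 + 13*268)/13)/(-9 + 268)) = 1/(-25295 + (-4 - 1 + (1/13)*259*(66 + 3484))/259) = 1/(-25295 + (-4 - 1 + (1/13)*259*3550)/259) = 1/(-25295 + (-4 - 1 + 919450/13)/259) = 1/(-25295 + (1/259)*(919385/13)) = 1/(-25295 + 919385/3367) = 1/(-84248880/3367) = -3367/84248880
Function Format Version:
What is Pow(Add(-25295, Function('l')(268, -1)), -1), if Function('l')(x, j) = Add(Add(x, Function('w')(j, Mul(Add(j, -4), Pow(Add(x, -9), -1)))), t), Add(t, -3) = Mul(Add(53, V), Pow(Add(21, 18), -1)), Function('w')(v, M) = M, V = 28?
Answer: Rational(-3367, 84248880) ≈ -3.9965e-5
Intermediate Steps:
t = Rational(66, 13) (t = Add(3, Mul(Add(53, 28), Pow(Add(21, 18), -1))) = Add(3, Mul(81, Pow(39, -1))) = Add(3, Mul(81, Rational(1, 39))) = Add(3, Rational(27, 13)) = Rational(66, 13) ≈ 5.0769)
Function('l')(x, j) = Add(Rational(66, 13), x, Mul(Pow(Add(-9, x), -1), Add(-4, j))) (Function('l')(x, j) = Add(Add(x, Mul(Add(j, -4), Pow(Add(x, -9), -1))), Rational(66, 13)) = Add(Add(x, Mul(Add(-4, j), Pow(Add(-9, x), -1))), Rational(66, 13)) = Add(Add(x, Mul(Pow(Add(-9, x), -1), Add(-4, j))), Rational(66, 13)) = Add(Rational(66, 13), x, Mul(Pow(Add(-9, x), -1), Add(-4, j))))
Pow(Add(-25295, Function('l')(268, -1)), -1) = Pow(Add(-25295, Mul(Pow(Add(-9, 268), -1), Add(-4, -1, Mul(Rational(1, 13), Add(-9, 268), Add(66, Mul(13, 268)))))), -1) = Pow(Add(-25295, Mul(Pow(259, -1), Add(-4, -1, Mul(Rational(1, 13), 259, Add(66, 3484))))), -1) = Pow(Add(-25295, Mul(Rational(1, 259), Add(-4, -1, Mul(Rational(1, 13), 259, 3550)))), -1) = Pow(Add(-25295, Mul(Rational(1, 259), Add(-4, -1, Rational(919450, 13)))), -1) = Pow(Add(-25295, Mul(Rational(1, 259), Rational(919385, 13))), -1) = Pow(Add(-25295, Rational(919385, 3367)), -1) = Pow(Rational(-84248880, 3367), -1) = Rational(-3367, 84248880)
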